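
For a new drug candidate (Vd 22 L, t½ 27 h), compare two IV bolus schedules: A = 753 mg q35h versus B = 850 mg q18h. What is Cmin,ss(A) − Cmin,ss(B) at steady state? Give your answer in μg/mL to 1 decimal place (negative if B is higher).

Regimen A: f = (1/2)^(35/27) ≈ 0.4072; Cmin,ss = (753/22)·f/(1−f) ≈ 23.511 μg/mL.
Regimen B: f = (1/2)^(18/27) ≈ 0.6300; Cmin,ss = (850/22)·f/(1−f) ≈ 65.786 μg/mL.
Difference ≈ 23.511 − 65.786 ≈ -42.275 μg/mL.

-42.3 μg/mL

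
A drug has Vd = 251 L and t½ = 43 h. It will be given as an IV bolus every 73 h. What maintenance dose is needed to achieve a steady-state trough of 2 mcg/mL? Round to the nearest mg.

τ/t½ = 73/43 ≈ 1.6977, so f = (1/2)^(73/43) ≈ 0.308283.
Cmin,ss = (D/Vd)·f/(1−f), so D = Cmin,ss·Vd·(1−f)/f.
D = 2 × 251 × (1−f)/f ≈ 2 × 251 × 2.24377 ≈ 1126.37 mg.

1126 mg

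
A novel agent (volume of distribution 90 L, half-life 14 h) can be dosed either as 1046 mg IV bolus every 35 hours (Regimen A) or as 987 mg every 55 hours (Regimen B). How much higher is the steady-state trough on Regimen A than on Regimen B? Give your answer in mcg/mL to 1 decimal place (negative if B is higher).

Regimen A: f = (1/2)^(35/14) ≈ 0.1768; Cmin,ss = (1046/90)·f/(1−f) ≈ 2.496 mcg/mL.
Regimen B: f = (1/2)^(55/14) ≈ 0.0657; Cmin,ss = (987/90)·f/(1−f) ≈ 0.771 mcg/mL.
Difference ≈ 2.496 − 0.771 ≈ 1.725 mcg/mL.

1.7 mcg/mL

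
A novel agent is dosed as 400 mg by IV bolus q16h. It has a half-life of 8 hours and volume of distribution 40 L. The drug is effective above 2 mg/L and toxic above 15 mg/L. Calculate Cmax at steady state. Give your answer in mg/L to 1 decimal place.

13.3 mg/L

τ = 16 h = 2 half-lives, so f = (1/2)^2 = 0.25.
Accumulation ratio R = 1/(1 − f) = 1/0.75 = 4/3.
Single-dose peak C₀ = D/Vd = 400/40 = 10 mg/L.
Steady-state peak Cmax,ss = C₀·R = 10 × 4/3 ≈ 13.333 mg/L.
Peak 13.3 mg/L vs MTC 15 mg/L: below toxic threshold.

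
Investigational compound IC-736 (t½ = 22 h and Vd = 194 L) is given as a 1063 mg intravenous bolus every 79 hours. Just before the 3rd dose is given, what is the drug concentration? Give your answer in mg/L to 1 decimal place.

0.5 mg/L

f = (1/2)^(τ/t½) = (1/2)^(79/22) ≈ 0.0830.
C₀ = D/Vd = 1063/194 ≈ 5.479 mg/L.
Before the 3rd dose, 2 doses have been given. Superposition: Cmin = C₀·(f + f²).
≈ 5.479 × (0.0830 + 0.0069) ≈ 5.479 × 0.0899 ≈ 0.493 mg/L.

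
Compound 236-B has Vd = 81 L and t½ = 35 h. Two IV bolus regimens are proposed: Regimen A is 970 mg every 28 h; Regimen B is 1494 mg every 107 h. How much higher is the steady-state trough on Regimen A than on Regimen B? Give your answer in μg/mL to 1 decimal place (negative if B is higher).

13.6 μg/mL

Regimen A: f = (1/2)^(28/35) ≈ 0.5743; Cmin,ss = (970/81)·f/(1−f) ≈ 16.156 μg/mL.
Regimen B: f = (1/2)^(107/35) ≈ 0.1201; Cmin,ss = (1494/81)·f/(1−f) ≈ 2.518 μg/mL.
Difference ≈ 16.156 − 2.518 ≈ 13.638 μg/mL.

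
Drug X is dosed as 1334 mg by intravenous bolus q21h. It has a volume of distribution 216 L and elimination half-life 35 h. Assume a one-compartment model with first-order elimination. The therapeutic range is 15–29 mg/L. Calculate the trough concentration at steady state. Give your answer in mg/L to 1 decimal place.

k = ln2/t½ = ln2/35 ≈ 0.019804 h⁻¹; fraction remaining f = e^(−kτ) = e^(−0.019804×21) ≈ 0.6598.
Each bolus raises the concentration by D/Vd = 1334/216 ≈ 6.176 mg/L.
Steady-state trough Cmin,ss = C₀·f/(1−f) ≈ 6.176 × 0.6598/0.3402 ≈ 11.978 mg/L.
Trough 12.0 mg/L vs MEC 15 mg/L: subtherapeutic.

12.0 mg/L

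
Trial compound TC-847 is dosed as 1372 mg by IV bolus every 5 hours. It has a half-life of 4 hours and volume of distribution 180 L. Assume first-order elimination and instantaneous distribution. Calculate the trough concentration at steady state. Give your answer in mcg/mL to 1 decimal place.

5.5 mcg/mL

τ/t½ = 5/4 ≈ 1.25, so fraction remaining f = (1/2)^(5/4) ≈ 0.4204.
At steady state, accumulation factor R = 1/(1 − e^(−kτ)) ≈ 1.7253.
Each bolus raises the concentration by D/Vd = 1372/180 ≈ 7.622 mcg/mL.
Cmax,ss = C₀/(1 − f) ≈ 7.622/0.5796 ≈ 13.150 mcg/mL.
Steady-state trough Cmin,ss = Cmax,ss·f ≈ 13.150 × 0.4204 ≈ 5.528 mcg/mL.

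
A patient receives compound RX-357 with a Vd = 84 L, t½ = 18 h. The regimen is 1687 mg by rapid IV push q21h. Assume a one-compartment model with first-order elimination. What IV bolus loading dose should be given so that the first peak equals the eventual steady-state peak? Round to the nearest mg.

3042 mg

f = (1/2)^(21/18) ≈ 0.445449; accumulation ratio R = 1/(1−f) ≈ 1.80326.
Loading dose to hit Cmax,ss on first dose: D_load = D_maint·R ≈ 1687 × 1.80326 ≈ 3042.10 mg.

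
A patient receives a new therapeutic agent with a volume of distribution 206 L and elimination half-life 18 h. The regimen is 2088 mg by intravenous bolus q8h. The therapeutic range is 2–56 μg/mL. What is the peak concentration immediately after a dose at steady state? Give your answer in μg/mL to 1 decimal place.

τ/t½ = 8/18 ≈ 0.44444, so fraction remaining f = (1/2)^(8/18) ≈ 0.7349.
Accumulation ratio R = 1/(1 − f) ≈ 1/0.2651 ≈ 3.7722.
Each bolus raises the concentration by D/Vd = 2088/206 ≈ 10.136 μg/mL.
Steady-state peak Cmax,ss = C₀·R ≈ 10.136 × 3.7722 ≈ 38.235 μg/mL.
Peak 38.2 μg/mL vs MTC 56 μg/mL: below toxic threshold.

38.2 μg/mL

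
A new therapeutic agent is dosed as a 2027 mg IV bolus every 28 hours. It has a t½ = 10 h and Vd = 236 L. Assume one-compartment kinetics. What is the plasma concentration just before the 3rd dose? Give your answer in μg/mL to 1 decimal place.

f = (1/2)^(τ/t½) = (1/2)^(28/10) ≈ 0.1436.
C₀ = D/Vd = 2027/236 ≈ 8.589 μg/mL.
Before the 3rd dose, 2 doses have been given. Superposition: Cmin = C₀·(f + f²).
≈ 8.589 × (0.1436 + 0.0206) ≈ 8.589 × 0.1642 ≈ 1.410 μg/mL.

1.4 μg/mL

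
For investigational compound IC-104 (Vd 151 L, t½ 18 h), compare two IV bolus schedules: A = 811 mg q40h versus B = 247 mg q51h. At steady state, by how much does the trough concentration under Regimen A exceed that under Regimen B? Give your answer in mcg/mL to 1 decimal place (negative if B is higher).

1.2 mcg/mL

Regimen A: f = (1/2)^(40/18) ≈ 0.2143; Cmin,ss = (811/151)·f/(1−f) ≈ 1.465 mcg/mL.
Regimen B: f = (1/2)^(51/18) ≈ 0.1403; Cmin,ss = (247/151)·f/(1−f) ≈ 0.267 mcg/mL.
Difference ≈ 1.465 − 0.267 ≈ 1.198 mcg/mL.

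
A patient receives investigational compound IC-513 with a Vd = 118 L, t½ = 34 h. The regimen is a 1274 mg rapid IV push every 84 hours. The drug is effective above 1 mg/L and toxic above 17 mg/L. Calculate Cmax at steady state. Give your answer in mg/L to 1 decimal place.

τ/t½ = 84/34 ≈ 2.4706, so fraction remaining f = (1/2)^(84/34) ≈ 0.1804.
Accumulation ratio R = 1/(1 − f) ≈ 1/0.8196 ≈ 1.2201.
Single-dose peak C₀ = D/Vd = 1274/118 ≈ 10.797 mg/L.
Steady-state peak Cmax,ss = C₀·R ≈ 10.797 × 1.2201 ≈ 13.173 mg/L.
Peak 13.2 mg/L vs MTC 17 mg/L: below toxic threshold.

13.2 mg/L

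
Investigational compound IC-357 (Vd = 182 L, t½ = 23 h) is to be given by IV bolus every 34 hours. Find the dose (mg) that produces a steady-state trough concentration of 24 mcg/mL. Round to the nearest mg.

7802 mg

τ/t½ = 34/23 ≈ 1.4783, so f = (1/2)^(34/23) ≈ 0.358921.
Cmin,ss = (D/Vd)·f/(1−f), so D = Cmin,ss·Vd·(1−f)/f.
D = 24 × 182 × (1−f)/f ≈ 24 × 182 × 1.78613 ≈ 7801.82 mg.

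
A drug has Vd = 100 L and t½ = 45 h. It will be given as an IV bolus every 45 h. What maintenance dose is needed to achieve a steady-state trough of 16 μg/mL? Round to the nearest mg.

τ/t½ = 45/45 ≈ 1, so f = (1/2)^(45/45) ≈ 0.500000.
Cmin,ss = (D/Vd)·f/(1−f), so D = Cmin,ss·Vd·(1−f)/f.
D = 16 × 100 × (1−f)/f ≈ 16 × 100 × 1.00000 ≈ 1600.00 mg.

1600 mg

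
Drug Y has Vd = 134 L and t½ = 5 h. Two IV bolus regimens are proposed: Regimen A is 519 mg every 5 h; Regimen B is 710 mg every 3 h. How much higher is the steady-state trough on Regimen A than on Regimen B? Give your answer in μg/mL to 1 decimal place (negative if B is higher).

Regimen A: f = (1/2)^(5/5) ≈ 0.5000; Cmin,ss = (519/134)·f/(1−f) ≈ 3.873 μg/mL.
Regimen B: f = (1/2)^(3/5) ≈ 0.6598; Cmin,ss = (710/134)·f/(1−f) ≈ 10.276 μg/mL.
Difference ≈ 3.873 − 10.276 ≈ -6.403 μg/mL.

-6.4 μg/mL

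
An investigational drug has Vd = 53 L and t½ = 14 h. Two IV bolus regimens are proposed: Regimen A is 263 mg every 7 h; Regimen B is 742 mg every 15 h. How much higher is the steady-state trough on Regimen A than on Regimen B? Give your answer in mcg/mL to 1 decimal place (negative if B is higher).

Regimen A: f = (1/2)^(7/14) ≈ 0.7071; Cmin,ss = (263/53)·f/(1−f) ≈ 11.980 mcg/mL.
Regimen B: f = (1/2)^(15/14) ≈ 0.4758; Cmin,ss = (742/53)·f/(1−f) ≈ 12.707 mcg/mL.
Difference ≈ 11.980 − 12.707 ≈ -0.727 mcg/mL.

-0.7 mcg/mL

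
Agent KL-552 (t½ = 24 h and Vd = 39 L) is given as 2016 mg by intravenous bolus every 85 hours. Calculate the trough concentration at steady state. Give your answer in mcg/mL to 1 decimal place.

4.9 mcg/mL

τ/t½ = 85/24 ≈ 3.5417, so fraction remaining f = (1/2)^(85/24) ≈ 0.0859.
Accumulation ratio R = 1/(1 − f) ≈ 1/0.9141 ≈ 1.0940.
Each bolus raises the concentration by D/Vd = 2016/39 ≈ 51.692 mcg/mL.
Cmax,ss = C₀/(1 − f) ≈ 51.692/0.9141 ≈ 56.550 mcg/mL.
Steady-state trough Cmin,ss = Cmax,ss·f ≈ 56.550 × 0.0859 ≈ 4.858 mcg/mL.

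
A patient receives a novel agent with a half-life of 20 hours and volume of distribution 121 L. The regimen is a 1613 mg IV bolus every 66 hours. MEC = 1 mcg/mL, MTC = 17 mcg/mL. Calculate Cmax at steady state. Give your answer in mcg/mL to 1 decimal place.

k = ln2/t½ = ln2/20 ≈ 0.034657 h⁻¹; fraction remaining f = e^(−kτ) = e^(−0.034657×66) ≈ 0.1015.
At steady state, accumulation factor R = 1/(1 − e^(−kτ)) ≈ 1.1130.
Single-dose peak C₀ = D/Vd = 1613/121 ≈ 13.331 mcg/mL.
Cmax,ss = C₀/(1 − f) ≈ 13.331/0.8985 ≈ 14.837 mcg/mL.
Peak 14.8 mcg/mL vs MTC 17 mcg/mL: below toxic threshold.

14.8 mcg/mL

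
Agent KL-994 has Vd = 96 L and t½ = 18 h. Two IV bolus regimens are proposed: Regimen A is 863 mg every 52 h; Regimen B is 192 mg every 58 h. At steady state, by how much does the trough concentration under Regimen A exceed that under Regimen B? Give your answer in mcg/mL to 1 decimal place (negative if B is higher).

1.2 mcg/mL

Regimen A: f = (1/2)^(52/18) ≈ 0.1350; Cmin,ss = (863/96)·f/(1−f) ≈ 1.403 mcg/mL.
Regimen B: f = (1/2)^(58/18) ≈ 0.1072; Cmin,ss = (192/96)·f/(1−f) ≈ 0.240 mcg/mL.
Difference ≈ 1.403 − 0.240 ≈ 1.163 mcg/mL.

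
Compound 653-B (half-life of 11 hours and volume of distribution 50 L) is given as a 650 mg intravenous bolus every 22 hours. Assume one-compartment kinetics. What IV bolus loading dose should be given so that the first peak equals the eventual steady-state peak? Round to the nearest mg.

f = (1/2)^(22/11) ≈ 0.250000; accumulation ratio R = 1/(1−f) ≈ 1.33333.
Loading dose to hit Cmax,ss on first dose: D_load = D_maint·R ≈ 650 × 1.33333 ≈ 866.66 mg.

867 mg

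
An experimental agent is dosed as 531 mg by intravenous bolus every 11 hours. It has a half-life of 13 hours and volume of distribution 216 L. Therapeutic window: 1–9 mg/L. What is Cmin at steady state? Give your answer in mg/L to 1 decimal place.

3.1 mg/L

Over one 11-h interval, 11/13 ≈ 0.84615 half-lives elapse, leaving f ≈ 0.5563 of each dose.
Accumulation ratio R = 1/(1 − f) ≈ 1/0.4437 ≈ 2.2538.
Each bolus raises the concentration by D/Vd = 531/216 ≈ 2.458 mg/L.
Cmax,ss = C₀/(1 − f) ≈ 2.458/0.4437 ≈ 5.540 mg/L.
One interval later, Cmin,ss = Cmax,ss·e^(−kτ) ≈ 5.540 × 0.5563 ≈ 3.082 mg/L.
Trough 3.1 mg/L vs MEC 1 mg/L: adequate.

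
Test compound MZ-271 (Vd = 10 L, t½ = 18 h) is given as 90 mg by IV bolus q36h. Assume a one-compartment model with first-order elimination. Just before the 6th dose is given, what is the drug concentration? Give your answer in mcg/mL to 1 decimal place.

3.0 mcg/mL

f = (1/2)^(τ/t½) = (1/2)^(36/18) ≈ 0.2500.
C₀ = D/Vd = 90/10 ≈ 9.000 mcg/mL.
Before the 6th dose, 5 doses have been given. Superposition: Cmin = C₀·(f + f² + … + f^5).
≈ 9.000 × (0.2500 + 0.0625 + 0.0156 + 0.0039 + 0.0010) ≈ 9.000 × 0.3330 ≈ 2.997 mcg/mL.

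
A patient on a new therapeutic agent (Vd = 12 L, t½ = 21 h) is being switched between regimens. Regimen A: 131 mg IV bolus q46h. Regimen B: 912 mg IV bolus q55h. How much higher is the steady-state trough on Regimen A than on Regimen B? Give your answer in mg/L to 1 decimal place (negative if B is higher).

-11.7 mg/L

Regimen A: f = (1/2)^(46/21) ≈ 0.2191; Cmin,ss = (131/12)·f/(1−f) ≈ 3.063 mg/L.
Regimen B: f = (1/2)^(55/21) ≈ 0.1628; Cmin,ss = (912/12)·f/(1−f) ≈ 14.779 mg/L.
Difference ≈ 3.063 − 14.779 ≈ -11.716 mg/L.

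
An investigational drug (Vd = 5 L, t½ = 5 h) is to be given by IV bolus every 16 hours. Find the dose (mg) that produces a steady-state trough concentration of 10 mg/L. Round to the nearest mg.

τ/t½ = 16/5 ≈ 3.2, so f = (1/2)^(16/5) ≈ 0.108819.
Cmin,ss = (D/Vd)·f/(1−f), so D = Cmin,ss·Vd·(1−f)/f.
D = 10 × 5 × (1−f)/f ≈ 10 × 5 × 8.18957 ≈ 409.48 mg.

409 mg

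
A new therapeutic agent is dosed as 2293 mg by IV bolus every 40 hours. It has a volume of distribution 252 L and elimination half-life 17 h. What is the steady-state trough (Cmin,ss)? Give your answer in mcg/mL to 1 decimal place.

2.2 mcg/mL

k = ln2/t½ = ln2/17 ≈ 0.040773 h⁻¹; fraction remaining f = e^(−kτ) = e^(−0.040773×40) ≈ 0.1957.
At steady state, accumulation factor R = 1/(1 − e^(−kτ)) ≈ 1.2433.
Each bolus raises the concentration by D/Vd = 2293/252 ≈ 9.099 mcg/mL.
Cmax,ss = C₀/(1 − f) ≈ 9.099/0.8043 ≈ 11.313 mcg/mL.
One interval later, Cmin,ss = Cmax,ss·e^(−kτ) ≈ 11.313 × 0.1957 ≈ 2.214 mcg/mL.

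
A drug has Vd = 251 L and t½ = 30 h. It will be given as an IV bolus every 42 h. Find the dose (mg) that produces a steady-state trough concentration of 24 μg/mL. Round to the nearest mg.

9873 mg

τ/t½ = 42/30 ≈ 1.4, so f = (1/2)^(42/30) ≈ 0.378929.
Cmin,ss = (D/Vd)·f/(1−f), so D = Cmin,ss·Vd·(1−f)/f.
D = 24 × 251 × (1−f)/f ≈ 24 × 251 × 1.63902 ≈ 9873.46 mg.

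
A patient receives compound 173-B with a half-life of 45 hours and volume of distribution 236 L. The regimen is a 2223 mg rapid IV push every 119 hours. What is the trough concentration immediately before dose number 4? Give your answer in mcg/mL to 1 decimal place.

1.8 mcg/mL

f = (1/2)^(τ/t½) = (1/2)^(119/45) ≈ 0.1599.
C₀ = D/Vd = 2223/236 ≈ 9.419 mcg/mL.
Before the 4th dose, 3 doses have been given. Superposition: Cmin = C₀·(f + f² + … + f^3).
≈ 9.419 × (0.1599 + 0.0256 + 0.0041) ≈ 9.419 × 0.1896 ≈ 1.786 mcg/mL.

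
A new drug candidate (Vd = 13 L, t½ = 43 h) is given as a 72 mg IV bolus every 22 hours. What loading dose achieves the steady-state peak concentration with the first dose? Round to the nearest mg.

f = (1/2)^(22/43) ≈ 0.701431; accumulation ratio R = 1/(1−f) ≈ 3.34931.
Loading dose to hit Cmax,ss on first dose: D_load = D_maint·R ≈ 72 × 3.34931 ≈ 241.15 mg.

241 mg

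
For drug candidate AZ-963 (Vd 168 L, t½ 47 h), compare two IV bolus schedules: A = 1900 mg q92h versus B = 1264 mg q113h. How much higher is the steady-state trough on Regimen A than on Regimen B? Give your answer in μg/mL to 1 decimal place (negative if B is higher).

Regimen A: f = (1/2)^(92/47) ≈ 0.2575; Cmin,ss = (1900/168)·f/(1−f) ≈ 3.922 μg/mL.
Regimen B: f = (1/2)^(113/47) ≈ 0.1889; Cmin,ss = (1264/168)·f/(1−f) ≈ 1.752 μg/mL.
Difference ≈ 3.922 − 1.752 ≈ 2.170 μg/mL.

2.2 μg/mL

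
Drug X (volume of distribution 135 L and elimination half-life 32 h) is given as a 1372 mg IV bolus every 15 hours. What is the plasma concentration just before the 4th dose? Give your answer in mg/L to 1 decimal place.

f = (1/2)^(τ/t½) = (1/2)^(15/32) ≈ 0.7226.
C₀ = D/Vd = 1372/135 ≈ 10.163 mg/L.
Before the 4th dose, 3 doses have been given. Superposition: Cmin = C₀·(f + f² + … + f^3).
≈ 10.163 × (0.7226 + 0.5222 + 0.3773) ≈ 10.163 × 1.6221 ≈ 16.485 mg/L.

16.5 mg/L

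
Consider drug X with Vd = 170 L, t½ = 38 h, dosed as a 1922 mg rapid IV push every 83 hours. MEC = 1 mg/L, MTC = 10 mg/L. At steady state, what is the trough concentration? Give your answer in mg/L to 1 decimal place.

τ/t½ = 83/38 ≈ 2.1842, so fraction remaining f = (1/2)^(83/38) ≈ 0.2200.
At steady state, accumulation factor R = 1/(1 − e^(−kτ)) ≈ 1.2821.
Single-dose peak C₀ = D/Vd = 1922/170 ≈ 11.306 mg/L.
Cmax,ss = C₀/(1 − f) ≈ 11.306/0.7800 ≈ 14.495 mg/L.
One interval later, Cmin,ss = Cmax,ss·e^(−kτ) ≈ 14.495 × 0.2200 ≈ 3.189 mg/L.
Trough 3.2 mg/L vs MEC 1 mg/L: adequate.

3.2 mg/L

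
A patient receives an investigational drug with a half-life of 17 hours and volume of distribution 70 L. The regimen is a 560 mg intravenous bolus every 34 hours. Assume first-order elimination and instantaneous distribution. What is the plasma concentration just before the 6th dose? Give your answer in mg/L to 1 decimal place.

2.7 mg/L

f = (1/2)^(τ/t½) = (1/2)^(34/17) ≈ 0.2500.
C₀ = D/Vd = 560/70 ≈ 8.000 mg/L.
Before the 6th dose, 5 doses have been given. Superposition: Cmin = C₀·(f + f² + … + f^5).
≈ 8.000 × (0.2500 + 0.0625 + 0.0156 + 0.0039 + 0.0010) ≈ 8.000 × 0.3330 ≈ 2.664 mg/L.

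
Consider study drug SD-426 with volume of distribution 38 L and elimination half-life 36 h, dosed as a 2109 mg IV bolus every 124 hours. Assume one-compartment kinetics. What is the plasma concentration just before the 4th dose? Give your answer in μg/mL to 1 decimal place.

5.6 μg/mL

f = (1/2)^(τ/t½) = (1/2)^(124/36) ≈ 0.0919.
C₀ = D/Vd = 2109/38 ≈ 55.500 μg/mL.
Before the 4th dose, 3 doses have been given. Superposition: Cmin = C₀·(f + f² + … + f^3).
≈ 55.500 × (0.0919 + 0.0084 + 0.0008) ≈ 55.500 × 0.1011 ≈ 5.611 μg/mL.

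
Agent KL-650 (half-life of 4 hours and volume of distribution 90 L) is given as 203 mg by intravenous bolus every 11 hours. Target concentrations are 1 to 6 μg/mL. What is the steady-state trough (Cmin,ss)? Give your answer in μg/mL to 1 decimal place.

Over one 11-h interval, 11/4 ≈ 2.75 half-lives elapse, leaving f ≈ 0.1487 of each dose.
Accumulation ratio R = 1/(1 − f) ≈ 1/0.8513 ≈ 1.1747.
Each bolus raises the concentration by D/Vd = 203/90 ≈ 2.256 μg/mL.
Steady-state peak Cmax,ss = C₀·R ≈ 2.256 × 1.1747 ≈ 2.650 μg/mL.
One interval later, Cmin,ss = Cmax,ss·e^(−kτ) ≈ 2.650 × 0.1487 ≈ 0.394 μg/mL.
Trough 0.4 μg/mL vs MEC 1 μg/mL: subtherapeutic.

0.4 μg/mL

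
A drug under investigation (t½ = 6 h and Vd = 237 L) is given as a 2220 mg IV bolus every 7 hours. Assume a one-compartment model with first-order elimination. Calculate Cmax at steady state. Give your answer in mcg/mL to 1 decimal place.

16.9 mcg/mL

Over one 7-h interval, 7/6 ≈ 1.1667 half-lives elapse, leaving f ≈ 0.4454 of each dose.
Accumulation ratio R = 1/(1 − f) ≈ 1/0.5546 ≈ 1.8031.
Each bolus raises the concentration by D/Vd = 2220/237 ≈ 9.367 mcg/mL.
Steady-state peak Cmax,ss = C₀·R ≈ 9.367 × 1.8031 ≈ 16.890 mcg/mL.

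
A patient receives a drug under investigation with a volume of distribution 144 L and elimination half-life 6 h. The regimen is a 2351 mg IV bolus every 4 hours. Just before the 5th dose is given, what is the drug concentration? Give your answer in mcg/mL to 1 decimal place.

23.4 mcg/mL

f = (1/2)^(τ/t½) = (1/2)^(4/6) ≈ 0.6300.
C₀ = D/Vd = 2351/144 ≈ 16.326 mcg/mL.
Before the 5th dose, 4 doses have been given. Superposition: Cmin = C₀·(f + f² + … + f^4).
≈ 16.326 × (0.6300 + 0.3969 + 0.2500 + 0.1575) ≈ 16.326 × 1.4344 ≈ 23.418 mcg/mL.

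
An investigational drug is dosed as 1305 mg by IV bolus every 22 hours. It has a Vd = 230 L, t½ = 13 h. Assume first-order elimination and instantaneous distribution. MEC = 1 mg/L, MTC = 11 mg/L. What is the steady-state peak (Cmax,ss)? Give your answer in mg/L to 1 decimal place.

8.2 mg/L

Over one 22-h interval, 22/13 ≈ 1.6923 half-lives elapse, leaving f ≈ 0.3094 of each dose.
At steady state, accumulation factor R = 1/(1 − e^(−kτ)) ≈ 1.4480.
Single-dose peak C₀ = D/Vd = 1305/230 ≈ 5.674 mg/L.
Cmax,ss = C₀/(1 − f) ≈ 5.674/0.6906 ≈ 8.216 mg/L.
Peak 8.2 mg/L vs MTC 11 mg/L: below toxic threshold.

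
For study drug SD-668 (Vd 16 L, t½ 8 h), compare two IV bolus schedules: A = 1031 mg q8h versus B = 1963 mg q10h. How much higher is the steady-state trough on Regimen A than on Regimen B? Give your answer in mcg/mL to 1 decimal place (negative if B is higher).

Regimen A: f = (1/2)^(8/8) ≈ 0.5000; Cmin,ss = (1031/16)·f/(1−f) ≈ 64.438 mcg/mL.
Regimen B: f = (1/2)^(10/8) ≈ 0.4204; Cmin,ss = (1963/16)·f/(1−f) ≈ 88.989 mcg/mL.
Difference ≈ 64.438 − 88.989 ≈ -24.551 mcg/mL.

-24.6 mcg/mL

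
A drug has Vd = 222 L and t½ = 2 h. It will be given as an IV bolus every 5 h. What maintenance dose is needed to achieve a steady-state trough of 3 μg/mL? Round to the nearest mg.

τ/t½ = 5/2 ≈ 2.5, so f = (1/2)^(5/2) ≈ 0.176777.
Cmin,ss = (D/Vd)·f/(1−f), so D = Cmin,ss·Vd·(1−f)/f.
D = 3 × 222 × (1−f)/f ≈ 3 × 222 × 4.65684 ≈ 3101.46 mg.

3101 mg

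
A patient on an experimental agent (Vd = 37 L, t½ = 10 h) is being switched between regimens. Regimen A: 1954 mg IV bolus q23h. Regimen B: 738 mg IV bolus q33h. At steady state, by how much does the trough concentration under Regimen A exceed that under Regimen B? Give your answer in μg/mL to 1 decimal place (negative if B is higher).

Regimen A: f = (1/2)^(23/10) ≈ 0.2031; Cmin,ss = (1954/37)·f/(1−f) ≈ 13.460 μg/mL.
Regimen B: f = (1/2)^(33/10) ≈ 0.1015; Cmin,ss = (738/37)·f/(1−f) ≈ 2.253 μg/mL.
Difference ≈ 13.460 − 2.253 ≈ 11.207 μg/mL.

11.2 μg/mL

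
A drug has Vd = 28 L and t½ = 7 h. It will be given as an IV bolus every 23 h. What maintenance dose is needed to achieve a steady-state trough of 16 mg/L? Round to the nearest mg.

3921 mg

τ/t½ = 23/7 ≈ 3.2857, so f = (1/2)^(23/7) ≈ 0.102542.
Cmin,ss = (D/Vd)·f/(1−f), so D = Cmin,ss·Vd·(1−f)/f.
D = 16 × 28 × (1−f)/f ≈ 16 × 28 × 8.75210 ≈ 3920.94 mg.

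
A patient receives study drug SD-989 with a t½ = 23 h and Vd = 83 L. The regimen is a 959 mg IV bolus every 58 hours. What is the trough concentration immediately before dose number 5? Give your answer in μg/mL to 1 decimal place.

f = (1/2)^(τ/t½) = (1/2)^(58/23) ≈ 0.1741.
C₀ = D/Vd = 959/83 ≈ 11.554 μg/mL.
Before the 5th dose, 4 doses have been given. Superposition: Cmin = C₀·(f + f² + … + f^4).
≈ 11.554 × (0.1741 + 0.0303 + 0.0053 + 0.0009) ≈ 11.554 × 0.2106 ≈ 2.433 μg/mL.

2.4 μg/mL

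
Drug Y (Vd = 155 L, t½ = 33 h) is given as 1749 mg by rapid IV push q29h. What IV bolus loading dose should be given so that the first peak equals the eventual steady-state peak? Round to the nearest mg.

f = (1/2)^(29/33) ≈ 0.543824; accumulation ratio R = 1/(1−f) ≈ 2.19214.
Loading dose to hit Cmax,ss on first dose: D_load = D_maint·R ≈ 1749 × 2.19214 ≈ 3834.05 mg.

3834 mg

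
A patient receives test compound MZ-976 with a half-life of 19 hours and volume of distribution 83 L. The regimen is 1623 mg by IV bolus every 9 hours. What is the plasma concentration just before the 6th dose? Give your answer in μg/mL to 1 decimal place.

40.6 μg/mL

f = (1/2)^(τ/t½) = (1/2)^(9/19) ≈ 0.7201.
C₀ = D/Vd = 1623/83 ≈ 19.554 μg/mL.
Before the 6th dose, 5 doses have been given. Superposition: Cmin = C₀·(f + f² + … + f^5).
≈ 19.554 × (0.7201 + 0.5185 + 0.3734 + 0.2689 + 0.1936) ≈ 19.554 × 2.0745 ≈ 40.565 μg/mL.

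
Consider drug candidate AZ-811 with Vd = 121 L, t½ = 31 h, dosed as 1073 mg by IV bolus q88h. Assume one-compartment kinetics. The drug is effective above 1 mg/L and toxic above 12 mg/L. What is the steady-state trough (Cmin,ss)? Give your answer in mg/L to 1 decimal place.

1.4 mg/L

k = ln2/t½ = ln2/31 ≈ 0.022360 h⁻¹; fraction remaining f = e^(−kτ) = e^(−0.022360×88) ≈ 0.1398.
Accumulation ratio R = 1/(1 − f) ≈ 1/0.8602 ≈ 1.1625.
Single-dose peak C₀ = D/Vd = 1073/121 ≈ 8.868 mg/L.
Cmax,ss = C₀/(1 − f) ≈ 8.868/0.8602 ≈ 10.309 mg/L.
Steady-state trough Cmin,ss = Cmax,ss·f ≈ 10.309 × 0.1398 ≈ 1.441 mg/L.
Trough 1.4 mg/L vs MEC 1 mg/L: adequate.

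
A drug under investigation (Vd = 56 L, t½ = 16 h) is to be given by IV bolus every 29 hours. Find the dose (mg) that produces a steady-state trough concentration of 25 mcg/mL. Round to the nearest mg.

τ/t½ = 29/16 ≈ 1.8125, so f = (1/2)^(29/16) ≈ 0.284697.
Cmin,ss = (D/Vd)·f/(1−f), so D = Cmin,ss·Vd·(1−f)/f.
D = 25 × 56 × (1−f)/f ≈ 25 × 56 × 2.51251 ≈ 3517.51 mg.

3518 mg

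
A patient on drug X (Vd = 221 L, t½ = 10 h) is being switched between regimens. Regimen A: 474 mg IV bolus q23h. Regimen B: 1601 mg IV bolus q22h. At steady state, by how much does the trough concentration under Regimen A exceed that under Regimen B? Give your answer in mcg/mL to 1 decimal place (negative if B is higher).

-1.5 mcg/mL

Regimen A: f = (1/2)^(23/10) ≈ 0.2031; Cmin,ss = (474/221)·f/(1−f) ≈ 0.547 mcg/mL.
Regimen B: f = (1/2)^(22/10) ≈ 0.2176; Cmin,ss = (1601/221)·f/(1−f) ≈ 2.015 mcg/mL.
Difference ≈ 0.547 − 2.015 ≈ -1.468 mcg/mL.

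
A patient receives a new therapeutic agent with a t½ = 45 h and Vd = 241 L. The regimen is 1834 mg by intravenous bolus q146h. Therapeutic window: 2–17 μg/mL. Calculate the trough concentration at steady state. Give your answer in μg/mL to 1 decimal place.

τ/t½ = 146/45 ≈ 3.2444, so fraction remaining f = (1/2)^(146/45) ≈ 0.1055.
At steady state, accumulation factor R = 1/(1 − e^(−kτ)) ≈ 1.1179.
Each bolus raises the concentration by D/Vd = 1834/241 ≈ 7.610 μg/mL.
Cmax,ss = C₀/(1 − f) ≈ 7.610/0.8945 ≈ 8.508 μg/mL.
One interval later, Cmin,ss = Cmax,ss·e^(−kτ) ≈ 8.508 × 0.1055 ≈ 0.898 μg/mL.
Trough 0.9 μg/mL vs MEC 2 μg/mL: subtherapeutic.

0.9 μg/mL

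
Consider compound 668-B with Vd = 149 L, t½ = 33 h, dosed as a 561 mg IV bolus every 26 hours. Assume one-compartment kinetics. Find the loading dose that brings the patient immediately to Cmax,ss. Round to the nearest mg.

1333 mg

f = (1/2)^(26/33) ≈ 0.579195; accumulation ratio R = 1/(1−f) ≈ 2.37640.
Loading dose to hit Cmax,ss on first dose: D_load = D_maint·R ≈ 561 × 2.37640 ≈ 1333.16 mg.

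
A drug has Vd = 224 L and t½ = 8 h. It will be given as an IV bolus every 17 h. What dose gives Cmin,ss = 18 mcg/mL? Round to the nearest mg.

τ/t½ = 17/8 ≈ 2.125, so f = (1/2)^(17/8) ≈ 0.229251.
Cmin,ss = (D/Vd)·f/(1−f), so D = Cmin,ss·Vd·(1−f)/f.
D = 18 × 224 × (1−f)/f ≈ 18 × 224 × 3.36203 ≈ 13555.70 mg.

13556 mg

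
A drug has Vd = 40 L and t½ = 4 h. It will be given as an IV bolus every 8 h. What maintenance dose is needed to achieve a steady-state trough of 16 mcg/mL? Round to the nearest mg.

τ/t½ = 8/4 ≈ 2, so f = (1/2)^(8/4) ≈ 0.250000.
Cmin,ss = (D/Vd)·f/(1−f), so D = Cmin,ss·Vd·(1−f)/f.
D = 16 × 40 × (1−f)/f ≈ 16 × 40 × 3.00000 ≈ 1920.00 mg.

1920 mg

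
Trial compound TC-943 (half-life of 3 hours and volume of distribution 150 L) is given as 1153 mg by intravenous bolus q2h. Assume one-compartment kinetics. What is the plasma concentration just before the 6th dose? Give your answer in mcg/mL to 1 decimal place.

f = (1/2)^(τ/t½) = (1/2)^(2/3) ≈ 0.6300.
C₀ = D/Vd = 1153/150 ≈ 7.687 mcg/mL.
Before the 6th dose, 5 doses have been given. Superposition: Cmin = C₀·(f + f² + … + f^5).
≈ 7.687 × (0.6300 + 0.3969 + 0.2500 + 0.1575 + 0.0992) ≈ 7.687 × 1.5336 ≈ 11.789 mcg/mL.

11.8 mcg/mL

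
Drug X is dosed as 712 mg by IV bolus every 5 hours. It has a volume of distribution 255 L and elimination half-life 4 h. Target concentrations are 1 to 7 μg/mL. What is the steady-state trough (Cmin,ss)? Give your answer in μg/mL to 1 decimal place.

τ/t½ = 5/4 ≈ 1.25, so fraction remaining f = (1/2)^(5/4) ≈ 0.4204.
Each bolus raises the concentration by D/Vd = 712/255 ≈ 2.792 μg/mL.
Steady-state trough Cmin,ss = C₀·f/(1−f) ≈ 2.792 × 0.4204/0.5796 ≈ 2.025 μg/mL.
Trough 2.0 μg/mL vs MEC 1 μg/mL: adequate.

2.0 μg/mL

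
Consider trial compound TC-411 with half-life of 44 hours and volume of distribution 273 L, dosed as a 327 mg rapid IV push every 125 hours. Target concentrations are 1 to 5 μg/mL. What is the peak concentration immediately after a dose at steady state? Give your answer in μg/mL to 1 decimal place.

τ/t½ = 125/44 ≈ 2.8409, so fraction remaining f = (1/2)^(125/44) ≈ 0.1396.
Accumulation ratio R = 1/(1 − f) ≈ 1/0.8604 ≈ 1.1623.
Single-dose peak C₀ = D/Vd = 327/273 ≈ 1.198 μg/mL.
Steady-state peak Cmax,ss = C₀·R ≈ 1.198 × 1.1623 ≈ 1.392 μg/mL.
Peak 1.4 μg/mL vs MTC 5 μg/mL: below toxic threshold.

1.4 μg/mL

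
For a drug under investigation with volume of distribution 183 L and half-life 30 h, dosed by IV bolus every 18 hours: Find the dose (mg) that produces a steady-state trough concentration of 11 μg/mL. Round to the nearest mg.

1038 mg

τ/t½ = 18/30 ≈ 0.6, so f = (1/2)^(18/30) ≈ 0.659754.
Cmin,ss = (D/Vd)·f/(1−f), so D = Cmin,ss·Vd·(1−f)/f.
D = 11 × 183 × (1−f)/f ≈ 11 × 183 × 0.51572 ≈ 1038.14 mg.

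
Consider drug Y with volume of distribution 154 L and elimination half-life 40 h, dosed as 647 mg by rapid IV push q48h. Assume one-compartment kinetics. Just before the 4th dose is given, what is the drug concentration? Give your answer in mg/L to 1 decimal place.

3.0 mg/L

f = (1/2)^(τ/t½) = (1/2)^(48/40) ≈ 0.4353.
C₀ = D/Vd = 647/154 ≈ 4.201 mg/L.
Before the 4th dose, 3 doses have been given. Superposition: Cmin = C₀·(f + f² + … + f^3).
≈ 4.201 × (0.4353 + 0.1895 + 0.0825) ≈ 4.201 × 0.7073 ≈ 2.971 mg/L.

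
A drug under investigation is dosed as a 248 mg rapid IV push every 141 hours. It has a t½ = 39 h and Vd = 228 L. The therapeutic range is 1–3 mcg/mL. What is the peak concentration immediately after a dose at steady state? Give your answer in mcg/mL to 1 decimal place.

Over one 141-h interval, 141/39 ≈ 3.6154 half-lives elapse, leaving f ≈ 0.0816 of each dose.
Accumulation ratio R = 1/(1 − f) ≈ 1/0.9184 ≈ 1.0889.
Single-dose peak C₀ = D/Vd = 248/228 ≈ 1.088 mcg/mL.
Steady-state peak Cmax,ss = C₀·R ≈ 1.088 × 1.0889 ≈ 1.185 mcg/mL.
Peak 1.2 mcg/mL vs MTC 3 mcg/mL: below toxic threshold.

1.2 mcg/mL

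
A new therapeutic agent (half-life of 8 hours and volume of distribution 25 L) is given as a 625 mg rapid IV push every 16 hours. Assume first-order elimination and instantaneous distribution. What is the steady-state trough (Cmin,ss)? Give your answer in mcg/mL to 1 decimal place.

τ = 16 h = 2 half-lives, so f = (1/2)^2 = 0.25.
At steady state, R = 1/(1 − 0.25) = 4/3.
Single-dose peak C₀ = D/Vd = 625/25 = 25 mcg/mL.
Steady-state peak Cmax,ss = C₀·R = 25 × 4/3 ≈ 33.333 mcg/mL.
Steady-state trough Cmin,ss = Cmax,ss·f ≈ 33.333 × 0.25 ≈ 8.333 mcg/mL.

8.3 mcg/mL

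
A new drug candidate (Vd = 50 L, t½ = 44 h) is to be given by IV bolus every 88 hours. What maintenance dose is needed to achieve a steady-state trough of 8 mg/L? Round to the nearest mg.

τ/t½ = 88/44 ≈ 2, so f = (1/2)^(88/44) ≈ 0.250000.
Cmin,ss = (D/Vd)·f/(1−f), so D = Cmin,ss·Vd·(1−f)/f.
D = 8 × 50 × (1−f)/f ≈ 8 × 50 × 3.00000 ≈ 1200.00 mg.

1200 mg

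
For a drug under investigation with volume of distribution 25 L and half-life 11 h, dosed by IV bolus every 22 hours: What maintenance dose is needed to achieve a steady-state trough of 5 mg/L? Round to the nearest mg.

375 mg

τ/t½ = 22/11 ≈ 2, so f = (1/2)^(22/11) ≈ 0.250000.
Cmin,ss = (D/Vd)·f/(1−f), so D = Cmin,ss·Vd·(1−f)/f.
D = 5 × 25 × (1−f)/f ≈ 5 × 25 × 3.00000 ≈ 375.00 mg.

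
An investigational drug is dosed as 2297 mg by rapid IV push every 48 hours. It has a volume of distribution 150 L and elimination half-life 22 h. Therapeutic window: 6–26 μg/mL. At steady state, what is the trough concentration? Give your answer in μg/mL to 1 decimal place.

Over one 48-h interval, 48/22 ≈ 2.1818 half-lives elapse, leaving f ≈ 0.2204 of each dose.
Accumulation ratio R = 1/(1 − f) ≈ 1/0.7796 ≈ 1.2827.
Each bolus raises the concentration by D/Vd = 2297/150 ≈ 15.313 μg/mL.
Cmax,ss = C₀/(1 − f) ≈ 15.313/0.7796 ≈ 19.642 μg/mL.
One interval later, Cmin,ss = Cmax,ss·e^(−kτ) ≈ 19.642 × 0.2204 ≈ 4.329 μg/mL.
Trough 4.3 μg/mL vs MEC 6 μg/mL: subtherapeutic.

4.3 μg/mL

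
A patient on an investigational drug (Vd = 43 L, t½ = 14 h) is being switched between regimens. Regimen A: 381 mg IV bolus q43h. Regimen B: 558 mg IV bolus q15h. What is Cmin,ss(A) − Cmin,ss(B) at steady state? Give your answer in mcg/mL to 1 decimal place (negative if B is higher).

Regimen A: f = (1/2)^(43/14) ≈ 0.1190; Cmin,ss = (381/43)·f/(1−f) ≈ 1.197 mcg/mL.
Regimen B: f = (1/2)^(15/14) ≈ 0.4758; Cmin,ss = (558/43)·f/(1−f) ≈ 11.779 mcg/mL.
Difference ≈ 1.197 − 11.779 ≈ -10.582 mcg/mL.

-10.6 mcg/mL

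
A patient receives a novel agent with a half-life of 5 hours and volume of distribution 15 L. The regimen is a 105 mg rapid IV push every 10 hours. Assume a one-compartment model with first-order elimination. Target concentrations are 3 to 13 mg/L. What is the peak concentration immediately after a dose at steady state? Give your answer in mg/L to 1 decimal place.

τ = 10 h = 2 half-lives, so f = (1/2)^2 = 0.25.
At steady state, R = 1/(1 − 0.25) = 4/3.
Single-dose peak C₀ = D/Vd = 105/15 = 7 mg/L.
Steady-state peak Cmax,ss = C₀·R = 7 × 4/3 ≈ 9.333 mg/L.
Peak 9.3 mg/L vs MTC 13 mg/L: below toxic threshold.

9.3 mg/L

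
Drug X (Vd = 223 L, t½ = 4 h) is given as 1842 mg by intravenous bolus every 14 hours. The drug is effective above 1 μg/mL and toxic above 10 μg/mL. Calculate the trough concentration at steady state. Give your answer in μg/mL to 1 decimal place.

τ/t½ = 14/4 ≈ 3.5, so fraction remaining f = (1/2)^(14/4) ≈ 0.0884.
Accumulation ratio R = 1/(1 − f) ≈ 1/0.9116 ≈ 1.0970.
Single-dose peak C₀ = D/Vd = 1842/223 ≈ 8.260 μg/mL.
Steady-state peak Cmax,ss = C₀·R ≈ 8.260 × 1.0970 ≈ 9.061 μg/mL.
Steady-state trough Cmin,ss = Cmax,ss·f ≈ 9.061 × 0.0884 ≈ 0.801 μg/mL.
Trough 0.8 μg/mL vs MEC 1 μg/mL: subtherapeutic.

0.8 μg/mL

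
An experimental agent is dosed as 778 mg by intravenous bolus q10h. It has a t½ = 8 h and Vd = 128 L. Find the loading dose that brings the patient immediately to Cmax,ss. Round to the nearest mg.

1342 mg

f = (1/2)^(10/8) ≈ 0.420448; accumulation ratio R = 1/(1−f) ≈ 1.72547.
Loading dose to hit Cmax,ss on first dose: D_load = D_maint·R ≈ 778 × 1.72547 ≈ 1342.42 mg.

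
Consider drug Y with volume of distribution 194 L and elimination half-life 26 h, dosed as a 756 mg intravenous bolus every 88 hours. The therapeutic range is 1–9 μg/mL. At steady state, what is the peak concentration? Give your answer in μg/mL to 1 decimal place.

τ/t½ = 88/26 ≈ 3.3846, so fraction remaining f = (1/2)^(88/26) ≈ 0.0957.
Accumulation ratio R = 1/(1 − f) ≈ 1/0.9043 ≈ 1.1058.
Each bolus raises the concentration by D/Vd = 756/194 ≈ 3.897 μg/mL.
Cmax,ss = C₀/(1 − f) ≈ 3.897/0.9043 ≈ 4.309 μg/mL.
Peak 4.3 μg/mL vs MTC 9 μg/mL: below toxic threshold.

4.3 μg/mL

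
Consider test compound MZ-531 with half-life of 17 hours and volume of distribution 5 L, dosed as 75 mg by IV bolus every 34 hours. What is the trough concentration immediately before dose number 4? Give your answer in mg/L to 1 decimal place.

4.9 mg/L

f = (1/2)^(τ/t½) = (1/2)^(34/17) ≈ 0.2500.
C₀ = D/Vd = 75/5 ≈ 15.000 mg/L.
Before the 4th dose, 3 doses have been given. Superposition: Cmin = C₀·(f + f² + … + f^3).
≈ 15.000 × (0.2500 + 0.0625 + 0.0156) ≈ 15.000 × 0.3281 ≈ 4.921 mg/L.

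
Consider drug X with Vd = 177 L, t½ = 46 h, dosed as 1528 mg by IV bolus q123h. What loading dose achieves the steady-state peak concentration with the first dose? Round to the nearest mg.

f = (1/2)^(123/46) ≈ 0.156701; accumulation ratio R = 1/(1−f) ≈ 1.18582.
Loading dose to hit Cmax,ss on first dose: D_load = D_maint·R ≈ 1528 × 1.18582 ≈ 1811.93 mg.

1812 mg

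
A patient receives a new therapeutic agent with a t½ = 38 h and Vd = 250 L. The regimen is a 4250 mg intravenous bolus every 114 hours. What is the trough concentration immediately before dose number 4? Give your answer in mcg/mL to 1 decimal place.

2.4 mcg/mL

f = (1/2)^(τ/t½) = (1/2)^(114/38) ≈ 0.1250.
C₀ = D/Vd = 4250/250 ≈ 17.000 mcg/mL.
Before the 4th dose, 3 doses have been given. Superposition: Cmin = C₀·(f + f² + … + f^3).
≈ 17.000 × (0.1250 + 0.0156 + 0.0020) ≈ 17.000 × 0.1426 ≈ 2.424 mcg/mL.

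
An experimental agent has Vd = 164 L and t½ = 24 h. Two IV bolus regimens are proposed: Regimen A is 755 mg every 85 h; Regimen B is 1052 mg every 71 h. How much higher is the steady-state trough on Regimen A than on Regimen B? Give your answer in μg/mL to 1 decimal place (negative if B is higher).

-0.5 μg/mL

Regimen A: f = (1/2)^(85/24) ≈ 0.0859; Cmin,ss = (755/164)·f/(1−f) ≈ 0.433 μg/mL.
Regimen B: f = (1/2)^(71/24) ≈ 0.1287; Cmin,ss = (1052/164)·f/(1−f) ≈ 0.948 μg/mL.
Difference ≈ 0.433 − 0.948 ≈ -0.515 μg/mL.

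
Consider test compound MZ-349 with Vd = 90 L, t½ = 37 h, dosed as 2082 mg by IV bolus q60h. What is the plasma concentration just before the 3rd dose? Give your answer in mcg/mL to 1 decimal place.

10.0 mcg/mL

f = (1/2)^(τ/t½) = (1/2)^(60/37) ≈ 0.3250.
C₀ = D/Vd = 2082/90 ≈ 23.133 mcg/mL.
Before the 3rd dose, 2 doses have been given. Superposition: Cmin = C₀·(f + f²).
≈ 23.133 × (0.3250 + 0.1056) ≈ 23.133 × 0.4306 ≈ 9.961 mcg/mL.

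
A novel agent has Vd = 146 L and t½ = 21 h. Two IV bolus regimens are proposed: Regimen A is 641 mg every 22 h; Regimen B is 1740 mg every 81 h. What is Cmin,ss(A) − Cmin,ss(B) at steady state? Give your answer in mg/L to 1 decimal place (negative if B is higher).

Regimen A: f = (1/2)^(22/21) ≈ 0.4838; Cmin,ss = (641/146)·f/(1−f) ≈ 4.115 mg/L.
Regimen B: f = (1/2)^(81/21) ≈ 0.0690; Cmin,ss = (1740/146)·f/(1−f) ≈ 0.883 mg/L.
Difference ≈ 4.115 − 0.883 ≈ 3.232 mg/L.

3.2 mg/L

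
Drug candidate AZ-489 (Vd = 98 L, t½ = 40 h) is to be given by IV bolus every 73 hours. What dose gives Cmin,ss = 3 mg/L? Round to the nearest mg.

748 mg

τ/t½ = 73/40 ≈ 1.825, so f = (1/2)^(73/40) ≈ 0.282241.
Cmin,ss = (D/Vd)·f/(1−f), so D = Cmin,ss·Vd·(1−f)/f.
D = 3 × 98 × (1−f)/f ≈ 3 × 98 × 2.54307 ≈ 747.66 mg.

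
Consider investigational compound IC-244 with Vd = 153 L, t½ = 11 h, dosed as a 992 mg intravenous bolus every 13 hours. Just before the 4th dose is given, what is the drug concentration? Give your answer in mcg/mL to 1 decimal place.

4.7 mcg/mL

f = (1/2)^(τ/t½) = (1/2)^(13/11) ≈ 0.4408.
C₀ = D/Vd = 992/153 ≈ 6.484 mcg/mL.
Before the 4th dose, 3 doses have been given. Superposition: Cmin = C₀·(f + f² + … + f^3).
≈ 6.484 × (0.4408 + 0.1943 + 0.0856) ≈ 6.484 × 0.7207 ≈ 4.673 mcg/mL.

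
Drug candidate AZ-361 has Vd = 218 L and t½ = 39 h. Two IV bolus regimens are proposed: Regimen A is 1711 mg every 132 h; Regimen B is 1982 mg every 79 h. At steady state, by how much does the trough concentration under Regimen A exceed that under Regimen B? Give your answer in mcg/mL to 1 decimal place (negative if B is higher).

Regimen A: f = (1/2)^(132/39) ≈ 0.0957; Cmin,ss = (1711/218)·f/(1−f) ≈ 0.831 mcg/mL.
Regimen B: f = (1/2)^(79/39) ≈ 0.2456; Cmin,ss = (1982/218)·f/(1−f) ≈ 2.960 mcg/mL.
Difference ≈ 0.831 − 2.960 ≈ -2.129 mcg/mL.

-2.1 mcg/mL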